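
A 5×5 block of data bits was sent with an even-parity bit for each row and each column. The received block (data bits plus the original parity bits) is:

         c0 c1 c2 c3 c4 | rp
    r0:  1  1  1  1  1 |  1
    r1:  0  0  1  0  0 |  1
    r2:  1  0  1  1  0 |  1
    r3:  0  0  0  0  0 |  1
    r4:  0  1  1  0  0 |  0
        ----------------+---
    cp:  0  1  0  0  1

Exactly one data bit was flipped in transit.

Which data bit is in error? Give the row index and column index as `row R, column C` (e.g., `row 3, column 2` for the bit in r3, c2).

Recompute each row's even parity and compare to rp:
  r0: data parity 1, sent rp 1 → ok
  r1: data parity 1, sent rp 1 → ok
  r2: data parity 1, sent rp 1 → ok
  r3: data parity 0, sent rp 1 → mismatch
  r4: data parity 0, sent rp 0 → ok
Recompute each column's even parity and compare to cp:
  c0: data parity 0, sent cp 0 → ok
  c1: data parity 0, sent cp 1 → mismatch
  c2: data parity 0, sent cp 0 → ok
  c3: data parity 0, sent cp 0 → ok
  c4: data parity 1, sent cp 1 → ok
Exactly one row (r3) and one column (c1) fail → the flipped bit is at their intersection.

row 3, column 1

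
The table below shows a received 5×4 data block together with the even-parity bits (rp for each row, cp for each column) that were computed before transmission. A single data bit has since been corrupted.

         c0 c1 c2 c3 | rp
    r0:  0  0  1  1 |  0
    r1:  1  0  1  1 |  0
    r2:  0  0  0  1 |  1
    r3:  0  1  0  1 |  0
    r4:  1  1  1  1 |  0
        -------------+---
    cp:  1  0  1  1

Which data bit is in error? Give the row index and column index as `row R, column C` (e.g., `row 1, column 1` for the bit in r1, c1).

row 1, column 0

Recompute each row's even parity and compare to rp:
  r0: data parity 0, sent rp 0 → ok
  r1: data parity 1, sent rp 0 → mismatch
  r2: data parity 1, sent rp 1 → ok
  r3: data parity 0, sent rp 0 → ok
  r4: data parity 0, sent rp 0 → ok
Recompute each column's even parity and compare to cp:
  c0: data parity 0, sent cp 1 → mismatch
  c1: data parity 0, sent cp 0 → ok
  c2: data parity 1, sent cp 1 → ok
  c3: data parity 1, sent cp 1 → ok
Exactly one row (r1) and one column (c0) fail → the flipped bit is at their intersection.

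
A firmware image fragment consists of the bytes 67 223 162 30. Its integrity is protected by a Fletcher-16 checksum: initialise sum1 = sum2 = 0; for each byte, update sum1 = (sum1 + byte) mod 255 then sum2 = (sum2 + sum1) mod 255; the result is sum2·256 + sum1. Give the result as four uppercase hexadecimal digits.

Running sums (mod 255):
  after byte 0 (67): sum1=67, sum2=67
  after byte 1 (223): sum1=35, sum2=102
  after byte 2 (162): sum1=197, sum2=44
  after byte 3 (30): sum1=227, sum2=16
Checksum = sum2·256 + sum1 = 16·256 + 227 = 4323 = 0x10E3.

10E3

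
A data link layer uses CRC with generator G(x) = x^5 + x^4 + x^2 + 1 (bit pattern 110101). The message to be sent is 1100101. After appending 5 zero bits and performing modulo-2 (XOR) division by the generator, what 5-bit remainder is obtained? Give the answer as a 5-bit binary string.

Append 5 zeros: 110010100000. Divide by 110101 (XOR where the leading bit is 1):
  pos 0: 110010 XOR 110101 = 000111
  pos 3: 111100 XOR 110101 = 001001
  pos 5: 100100 XOR 110101 = 010001
  pos 6: 100010 XOR 110101 = 010111
Remainder (last 5 bits) = 10111. This is the CRC / FCS.

10111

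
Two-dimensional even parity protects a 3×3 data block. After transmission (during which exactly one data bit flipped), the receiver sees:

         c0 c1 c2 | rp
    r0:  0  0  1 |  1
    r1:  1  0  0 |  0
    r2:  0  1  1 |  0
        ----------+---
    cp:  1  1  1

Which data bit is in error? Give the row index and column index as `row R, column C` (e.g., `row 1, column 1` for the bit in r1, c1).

row 1, column 2

Recompute each row's even parity and compare to rp:
  r0: data parity 1, sent rp 1 → ok
  r1: data parity 1, sent rp 0 → mismatch
  r2: data parity 0, sent rp 0 → ok
Recompute each column's even parity and compare to cp:
  c0: data parity 1, sent cp 1 → ok
  c1: data parity 1, sent cp 1 → ok
  c2: data parity 0, sent cp 1 → mismatch
Exactly one row (r1) and one column (c2) fail → the flipped bit is at their intersection.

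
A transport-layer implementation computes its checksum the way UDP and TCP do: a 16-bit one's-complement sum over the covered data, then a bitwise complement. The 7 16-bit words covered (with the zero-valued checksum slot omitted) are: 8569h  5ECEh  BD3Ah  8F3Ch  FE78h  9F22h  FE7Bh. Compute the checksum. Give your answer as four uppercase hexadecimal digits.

One's-complement addition (fold any carry out of bit 15 back into bit 0):
  0x8569 + 0x5ECE = 0x0E437
  0xE437 + 0xBD3A = 0x1A171 → wrap carry → 0xA172
  0xA172 + 0x8F3C = 0x130AE → wrap carry → 0x30AF
  0x30AF + 0xFE78 = 0x12F27 → wrap carry → 0x2F28
  0x2F28 + 0x9F22 = 0x0CE4A
  0xCE4A + 0xFE7B = 0x1CCC5 → wrap carry → 0xCCC6
One's-complement sum = 0xCCC6.
Checksum = ~0xCCC6 & 0xFFFF = 0x3339.

3339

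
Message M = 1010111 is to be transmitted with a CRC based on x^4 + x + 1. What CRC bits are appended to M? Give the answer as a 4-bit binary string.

1011

Append 4 zeros: 10101110000. Divide by 10011 (XOR where the leading bit is 1):
  pos 0: 10101 XOR 10011 = 00110
  pos 2: 11011 XOR 10011 = 01000
  pos 3: 10000 XOR 10011 = 00011
  pos 6: 11000 XOR 10011 = 01011
Remainder (last 4 bits) = 1011. This is the CRC / FCS.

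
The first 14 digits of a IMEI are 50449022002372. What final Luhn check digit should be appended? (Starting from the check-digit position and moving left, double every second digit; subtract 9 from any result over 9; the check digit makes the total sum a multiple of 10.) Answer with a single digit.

Partial digits right→left: 2 7 3 2 0 0 2 2 0 9 4 4 0 5
Double every second digit counting from the check-digit position (so the 1st, 3rd, 5th, ... of the partial from the right).
  doubled (with −9 where >9): 4 6 0 4 0 8 0 → sum 22
  kept as-is: 7 2 0 2 9 4 5 → sum 29
Total = 22 + 29 = 51.
Check digit = (10 − (51 mod 10)) mod 10 = 9.

9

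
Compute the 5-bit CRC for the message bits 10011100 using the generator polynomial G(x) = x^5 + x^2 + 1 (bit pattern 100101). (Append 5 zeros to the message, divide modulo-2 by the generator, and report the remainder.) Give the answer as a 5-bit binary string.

01101

Append 5 zeros: 1001110000000. Divide by 100101 (XOR where the leading bit is 1):
  pos 0: 100111 XOR 100101 = 000010
  pos 4: 100000 XOR 100101 = 000101
  pos 7: 101000 XOR 100101 = 001101
Remainder (last 5 bits) = 01101. This is the CRC / FCS.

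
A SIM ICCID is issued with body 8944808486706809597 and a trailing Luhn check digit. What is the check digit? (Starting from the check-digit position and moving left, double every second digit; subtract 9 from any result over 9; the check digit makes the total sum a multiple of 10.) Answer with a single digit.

Partial digits right→left: 7 9 5 9 0 8 6 0 7 6 8 4 8 0 8 4 4 9 8
Double every second digit counting from the check-digit position (so the 1st, 3rd, 5th, ... of the partial from the right).
  doubled (with −9 where >9): 5 1 0 3 5 7 7 7 8 7 → sum 50
  kept as-is: 9 9 8 0 6 4 0 4 9 → sum 49
Total = 50 + 49 = 99.
Check digit = (10 − (99 mod 10)) mod 10 = 1.

1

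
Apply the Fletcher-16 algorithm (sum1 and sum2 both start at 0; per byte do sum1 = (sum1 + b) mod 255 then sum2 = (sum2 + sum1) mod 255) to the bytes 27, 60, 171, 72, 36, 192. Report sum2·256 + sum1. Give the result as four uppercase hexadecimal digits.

Running sums (mod 255):
  after byte 0 (27): sum1=27, sum2=27
  after byte 1 (60): sum1=87, sum2=114
  after byte 2 (171): sum1=3, sum2=117
  after byte 3 (72): sum1=75, sum2=192
  after byte 4 (36): sum1=111, sum2=48
  after byte 5 (192): sum1=48, sum2=96
Checksum = sum2·256 + sum1 = 96·256 + 48 = 24624 = 0x6030.

6030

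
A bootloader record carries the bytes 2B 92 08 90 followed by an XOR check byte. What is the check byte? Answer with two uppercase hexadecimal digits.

21

XOR the bytes together:
  start with 0x2B
  0x2B ⊕ 0x92 = 0xB9
  0xB9 ⊕ 0x08 = 0xB1
  0xB1 ⊕ 0x90 = 0x21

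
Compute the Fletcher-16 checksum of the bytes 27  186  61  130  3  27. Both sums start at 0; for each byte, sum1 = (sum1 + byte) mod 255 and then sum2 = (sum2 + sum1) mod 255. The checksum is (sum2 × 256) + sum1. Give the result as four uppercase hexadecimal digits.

E5B3

Running sums (mod 255):
  after byte 0 (27): sum1=27, sum2=27
  after byte 1 (186): sum1=213, sum2=240
  after byte 2 (61): sum1=19, sum2=4
  after byte 3 (130): sum1=149, sum2=153
  after byte 4 (3): sum1=152, sum2=50
  after byte 5 (27): sum1=179, sum2=229
Checksum = sum2·256 + sum1 = 229·256 + 179 = 58803 = 0xE5B3.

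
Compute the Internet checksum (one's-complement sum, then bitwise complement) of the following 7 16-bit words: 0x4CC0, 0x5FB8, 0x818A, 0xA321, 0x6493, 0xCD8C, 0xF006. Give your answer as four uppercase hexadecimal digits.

0CB4

One's-complement addition (fold any carry out of bit 15 back into bit 0):
  0x4CC0 + 0x5FB8 = 0x0AC78
  0xAC78 + 0x818A = 0x12E02 → wrap carry → 0x2E03
  0x2E03 + 0xA321 = 0x0D124
  0xD124 + 0x6493 = 0x135B7 → wrap carry → 0x35B8
  0x35B8 + 0xCD8C = 0x10344 → wrap carry → 0x0345
  0x0345 + 0xF006 = 0x0F34B
One's-complement sum = 0xF34B.
Checksum = ~0xF34B & 0xFFFF = 0x0CB4.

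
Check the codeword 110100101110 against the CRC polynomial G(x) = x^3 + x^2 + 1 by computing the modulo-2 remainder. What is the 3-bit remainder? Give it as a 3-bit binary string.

Modulo-2 division of 110100101110 by 1101:
  pos 0: 1101 XOR 1101 = 0000
  pos 6: 1011 XOR 1101 = 0110
  pos 7: 1101 XOR 1101 = 0000
Remainder = 000 (zero — the frame passes the CRC check).

000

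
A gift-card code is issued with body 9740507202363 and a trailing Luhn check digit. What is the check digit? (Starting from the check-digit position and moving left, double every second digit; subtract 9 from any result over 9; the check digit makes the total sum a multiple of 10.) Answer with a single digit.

8

Partial digits right→left: 3 6 3 2 0 2 7 0 5 0 4 7 9
Double every second digit counting from the check-digit position (so the 1st, 3rd, 5th, ... of the partial from the right).
  doubled (with −9 where >9): 6 6 0 5 1 8 9 → sum 35
  kept as-is: 6 2 2 0 0 7 → sum 17
Total = 35 + 17 = 52.
Check digit = (10 − (52 mod 10)) mod 10 = 8.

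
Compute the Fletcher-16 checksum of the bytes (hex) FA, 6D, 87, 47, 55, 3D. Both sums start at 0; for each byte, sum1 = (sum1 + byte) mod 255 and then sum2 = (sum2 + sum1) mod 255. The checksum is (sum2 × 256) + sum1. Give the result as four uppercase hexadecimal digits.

E0C9

Running sums (mod 255):
  after byte 0 (FA): sum1=250, sum2=250
  after byte 1 (6D): sum1=104, sum2=99
  after byte 2 (87): sum1=239, sum2=83
  after byte 3 (47): sum1=55, sum2=138
  after byte 4 (55): sum1=140, sum2=23
  after byte 5 (3D): sum1=201, sum2=224
Checksum = sum2·256 + sum1 = 224·256 + 201 = 57545 = 0xE0C9.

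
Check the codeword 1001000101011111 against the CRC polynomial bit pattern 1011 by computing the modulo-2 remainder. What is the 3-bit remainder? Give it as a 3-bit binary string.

000

Modulo-2 division of 1001000101011111 by 1011:
  pos 0: 1001 XOR 1011 = 0010
  pos 2: 1000 XOR 1011 = 0011
  pos 4: 1101 XOR 1011 = 0110
  pos 5: 1100 XOR 1011 = 0111
  pos 6: 1111 XOR 1011 = 0100
  pos 7: 1000 XOR 1011 = 0011
  pos 9: 1111 XOR 1011 = 0100
  pos 10: 1001 XOR 1011 = 0010
  pos 12: 1011 XOR 1011 = 0000
Remainder = 000 (zero — the frame passes the CRC check).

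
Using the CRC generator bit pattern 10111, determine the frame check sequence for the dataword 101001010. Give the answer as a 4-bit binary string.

Append 4 zeros: 1010010100000. Divide by 10111 (XOR where the leading bit is 1):
  pos 0: 10100 XOR 10111 = 00011
  pos 3: 11101 XOR 10111 = 01010
  pos 4: 10100 XOR 10111 = 00011
  pos 7: 11000 XOR 10111 = 01111
  pos 8: 11110 XOR 10111 = 01001
Remainder (last 4 bits) = 1001. This is the CRC / FCS.

1001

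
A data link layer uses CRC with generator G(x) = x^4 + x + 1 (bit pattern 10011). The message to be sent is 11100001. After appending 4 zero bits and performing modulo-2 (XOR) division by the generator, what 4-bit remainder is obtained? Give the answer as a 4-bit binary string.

Append 4 zeros: 111000010000. Divide by 10011 (XOR where the leading bit is 1):
  pos 0: 11100 XOR 10011 = 01111
  pos 1: 11110 XOR 10011 = 01101
  pos 2: 11010 XOR 10011 = 01001
  pos 3: 10011 XOR 10011 = 00000
Remainder (last 4 bits) = 0000. This is the CRC / FCS.

0000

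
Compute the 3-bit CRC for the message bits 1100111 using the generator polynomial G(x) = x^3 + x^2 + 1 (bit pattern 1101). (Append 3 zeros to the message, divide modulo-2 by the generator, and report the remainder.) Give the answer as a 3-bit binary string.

Append 3 zeros: 1100111000. Divide by 1101 (XOR where the leading bit is 1):
  pos 0: 1100 XOR 1101 = 0001
  pos 3: 1111 XOR 1101 = 0010
  pos 5: 1000 XOR 1101 = 0101
  pos 6: 1010 XOR 1101 = 0111
Remainder (last 3 bits) = 111. This is the CRC / FCS.

111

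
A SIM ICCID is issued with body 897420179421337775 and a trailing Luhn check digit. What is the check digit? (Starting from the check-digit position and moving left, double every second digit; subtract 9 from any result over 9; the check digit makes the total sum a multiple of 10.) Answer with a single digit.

Partial digits right→left: 5 7 7 7 3 3 1 2 4 9 7 1 0 2 4 7 9 8
Double every second digit counting from the check-digit position (so the 1st, 3rd, 5th, ... of the partial from the right).
  doubled (with −9 where >9): 1 5 6 2 8 5 0 8 9 → sum 44
  kept as-is: 7 7 3 2 9 1 2 7 8 → sum 46
Total = 44 + 46 = 90.
Check digit = (10 − (90 mod 10)) mod 10 = 0.

0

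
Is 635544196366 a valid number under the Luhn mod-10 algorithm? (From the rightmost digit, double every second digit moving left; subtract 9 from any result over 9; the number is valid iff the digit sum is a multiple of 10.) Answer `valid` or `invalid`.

From the right, keep odd positions and double even positions (subtract 9 from any doubled value over 9):
  doubled (positions 2,4,...): 3 3 2 8 1 3 → sum 20
  kept (positions 1,3,...): 6 3 9 4 5 3 → sum 30
Total = 50.
50 mod 10 = 0, so the number is valid.

valid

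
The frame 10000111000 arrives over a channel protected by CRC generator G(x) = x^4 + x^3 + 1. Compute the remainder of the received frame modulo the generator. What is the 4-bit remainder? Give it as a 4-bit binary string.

0000

Modulo-2 division of 10000111000 by 11001:
  pos 0: 10000 XOR 11001 = 01001
  pos 1: 10011 XOR 11001 = 01010
  pos 2: 10101 XOR 11001 = 01100
  pos 3: 11001 XOR 11001 = 00000
Remainder = 0000 (zero — the frame passes the CRC check).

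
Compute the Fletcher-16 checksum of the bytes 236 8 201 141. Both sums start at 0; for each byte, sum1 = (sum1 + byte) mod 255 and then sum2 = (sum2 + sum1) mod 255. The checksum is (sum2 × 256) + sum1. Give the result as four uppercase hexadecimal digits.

EC4C

Running sums (mod 255):
  after byte 0 (236): sum1=236, sum2=236
  after byte 1 (8): sum1=244, sum2=225
  after byte 2 (201): sum1=190, sum2=160
  after byte 3 (141): sum1=76, sum2=236
Checksum = sum2·256 + sum1 = 236·256 + 76 = 60492 = 0xEC4C.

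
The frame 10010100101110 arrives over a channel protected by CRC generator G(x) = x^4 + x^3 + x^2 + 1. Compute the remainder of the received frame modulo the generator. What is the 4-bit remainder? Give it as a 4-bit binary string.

1101

Modulo-2 division of 10010100101110 by 11101:
  pos 0: 10010 XOR 11101 = 01111
  pos 1: 11111 XOR 11101 = 00010
  pos 4: 10001 XOR 11101 = 01100
  pos 5: 11000 XOR 11101 = 00101
  pos 7: 10111 XOR 11101 = 01010
  pos 8: 10101 XOR 11101 = 01000
  pos 9: 10000 XOR 11101 = 01101
Remainder = 1101 (nonzero — an error is detected).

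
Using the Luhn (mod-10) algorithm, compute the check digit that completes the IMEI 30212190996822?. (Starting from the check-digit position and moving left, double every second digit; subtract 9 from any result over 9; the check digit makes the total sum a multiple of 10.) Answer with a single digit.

3

Partial digits right→left: 2 2 8 6 9 9 0 9 1 2 1 2 0 3
Double every second digit counting from the check-digit position (so the 1st, 3rd, 5th, ... of the partial from the right).
  doubled (with −9 where >9): 4 7 9 0 2 2 0 → sum 24
  kept as-is: 2 6 9 9 2 2 3 → sum 33
Total = 24 + 33 = 57.
Check digit = (10 − (57 mod 10)) mod 10 = 3.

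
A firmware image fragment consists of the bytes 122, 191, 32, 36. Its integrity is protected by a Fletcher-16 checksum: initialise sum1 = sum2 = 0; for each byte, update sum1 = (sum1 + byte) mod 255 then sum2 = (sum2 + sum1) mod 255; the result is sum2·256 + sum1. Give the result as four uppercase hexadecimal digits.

Running sums (mod 255):
  after byte 0 (122): sum1=122, sum2=122
  after byte 1 (191): sum1=58, sum2=180
  after byte 2 (32): sum1=90, sum2=15
  after byte 3 (36): sum1=126, sum2=141
Checksum = sum2·256 + sum1 = 141·256 + 126 = 36222 = 0x8D7E.

8D7E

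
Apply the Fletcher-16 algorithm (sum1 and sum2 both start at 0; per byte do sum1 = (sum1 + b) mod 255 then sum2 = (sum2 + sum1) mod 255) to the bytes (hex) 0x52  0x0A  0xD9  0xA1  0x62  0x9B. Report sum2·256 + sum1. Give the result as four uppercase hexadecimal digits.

Running sums (mod 255):
  after byte 0 (0x52): sum1=82, sum2=82
  after byte 1 (0x0A): sum1=92, sum2=174
  after byte 2 (0xD9): sum1=54, sum2=228
  after byte 3 (0xA1): sum1=215, sum2=188
  after byte 4 (0x62): sum1=58, sum2=246
  after byte 5 (0x9B): sum1=213, sum2=204
Checksum = sum2·256 + sum1 = 204·256 + 213 = 52437 = 0xCCD5.

CCD5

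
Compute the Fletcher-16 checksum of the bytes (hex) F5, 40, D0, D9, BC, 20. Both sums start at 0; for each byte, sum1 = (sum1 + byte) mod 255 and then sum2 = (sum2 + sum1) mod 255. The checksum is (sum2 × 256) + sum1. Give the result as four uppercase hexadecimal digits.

6FBD

Running sums (mod 255):
  after byte 0 (F5): sum1=245, sum2=245
  after byte 1 (40): sum1=54, sum2=44
  after byte 2 (D0): sum1=7, sum2=51
  after byte 3 (D9): sum1=224, sum2=20
  after byte 4 (BC): sum1=157, sum2=177
  after byte 5 (20): sum1=189, sum2=111
Checksum = sum2·256 + sum1 = 111·256 + 189 = 28605 = 0x6FBD.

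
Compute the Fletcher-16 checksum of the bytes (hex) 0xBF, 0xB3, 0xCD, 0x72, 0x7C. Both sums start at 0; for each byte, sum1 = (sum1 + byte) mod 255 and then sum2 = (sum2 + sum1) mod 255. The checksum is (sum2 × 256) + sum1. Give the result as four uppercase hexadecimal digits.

Running sums (mod 255):
  after byte 0 (0xBF): sum1=191, sum2=191
  after byte 1 (0xB3): sum1=115, sum2=51
  after byte 2 (0xCD): sum1=65, sum2=116
  after byte 3 (0x72): sum1=179, sum2=40
  after byte 4 (0x7C): sum1=48, sum2=88
Checksum = sum2·256 + sum1 = 88·256 + 48 = 22576 = 0x5830.

5830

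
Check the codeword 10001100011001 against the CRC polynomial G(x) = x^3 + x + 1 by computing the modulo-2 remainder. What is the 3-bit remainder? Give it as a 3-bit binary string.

111

Modulo-2 division of 10001100011001 by 1011:
  pos 0: 1000 XOR 1011 = 0011
  pos 2: 1111 XOR 1011 = 0100
  pos 3: 1000 XOR 1011 = 0011
  pos 5: 1100 XOR 1011 = 0111
  pos 6: 1111 XOR 1011 = 0100
  pos 7: 1001 XOR 1011 = 0010
  pos 9: 1000 XOR 1011 = 0011
Remainder = 111 (nonzero — an error is detected).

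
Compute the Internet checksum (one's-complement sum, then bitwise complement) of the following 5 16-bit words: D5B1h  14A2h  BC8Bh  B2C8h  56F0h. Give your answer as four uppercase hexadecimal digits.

One's-complement addition (fold any carry out of bit 15 back into bit 0):
  0xD5B1 + 0x14A2 = 0x0EA53
  0xEA53 + 0xBC8B = 0x1A6DE → wrap carry → 0xA6DF
  0xA6DF + 0xB2C8 = 0x159A7 → wrap carry → 0x59A8
  0x59A8 + 0x56F0 = 0x0B098
One's-complement sum = 0xB098.
Checksum = ~0xB098 & 0xFFFF = 0x4F67.

4F67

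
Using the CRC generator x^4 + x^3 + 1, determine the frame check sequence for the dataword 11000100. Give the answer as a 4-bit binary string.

1000

Append 4 zeros: 110001000000. Divide by 11001 (XOR where the leading bit is 1):
  pos 0: 11000 XOR 11001 = 00001
  pos 4: 11000 XOR 11001 = 00001
Remainder (last 4 bits) = 1000. This is the CRC / FCS.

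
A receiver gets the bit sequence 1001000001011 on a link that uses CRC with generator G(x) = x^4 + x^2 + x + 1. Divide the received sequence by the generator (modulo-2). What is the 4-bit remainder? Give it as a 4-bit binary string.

Modulo-2 division of 1001000001011 by 10111:
  pos 0: 10010 XOR 10111 = 00101
  pos 2: 10100 XOR 10111 = 00011
  pos 5: 11001 XOR 10111 = 01110
  pos 6: 11100 XOR 10111 = 01011
  pos 7: 10111 XOR 10111 = 00000
Remainder = 0001 (nonzero — an error is detected).

0001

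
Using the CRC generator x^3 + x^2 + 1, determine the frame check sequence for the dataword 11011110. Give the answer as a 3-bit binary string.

010

Append 3 zeros: 11011110000. Divide by 1101 (XOR where the leading bit is 1):
  pos 0: 1101 XOR 1101 = 0000
  pos 4: 1110 XOR 1101 = 0011
  pos 6: 1100 XOR 1101 = 0001
Remainder (last 3 bits) = 010. This is the CRC / FCS.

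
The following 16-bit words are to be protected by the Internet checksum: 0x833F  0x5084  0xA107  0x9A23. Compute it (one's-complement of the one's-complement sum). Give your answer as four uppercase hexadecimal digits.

F110

One's-complement addition (fold any carry out of bit 15 back into bit 0):
  0x833F + 0x5084 = 0x0D3C3
  0xD3C3 + 0xA107 = 0x174CA → wrap carry → 0x74CB
  0x74CB + 0x9A23 = 0x10EEE → wrap carry → 0x0EEF
One's-complement sum = 0x0EEF.
Checksum = ~0x0EEF & 0xFFFF = 0xF110.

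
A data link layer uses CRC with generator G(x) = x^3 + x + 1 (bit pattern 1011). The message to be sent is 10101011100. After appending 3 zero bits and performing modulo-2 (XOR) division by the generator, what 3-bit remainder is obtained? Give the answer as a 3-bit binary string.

Append 3 zeros: 10101011100000. Divide by 1011 (XOR where the leading bit is 1):
  pos 0: 1010 XOR 1011 = 0001
  pos 3: 1101 XOR 1011 = 0110
  pos 4: 1101 XOR 1011 = 0110
  pos 5: 1101 XOR 1011 = 0110
  pos 6: 1100 XOR 1011 = 0111
  pos 7: 1110 XOR 1011 = 0101
  pos 8: 1010 XOR 1011 = 0001
Remainder (last 3 bits) = 100. This is the CRC / FCS.

100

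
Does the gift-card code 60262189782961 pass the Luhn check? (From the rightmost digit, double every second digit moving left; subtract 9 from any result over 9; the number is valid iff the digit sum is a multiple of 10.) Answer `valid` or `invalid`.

invalid

From the right, keep odd positions and double even positions (subtract 9 from any doubled value over 9):
  doubled (positions 2,4,...): 3 4 5 7 4 4 3 → sum 30
  kept (positions 1,3,...): 1 9 8 9 1 6 0 → sum 34
Total = 64.
64 mod 10 = 4, so the number is invalid.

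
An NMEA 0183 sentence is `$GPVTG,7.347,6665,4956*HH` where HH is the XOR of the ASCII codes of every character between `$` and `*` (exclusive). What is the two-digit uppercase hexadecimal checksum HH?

XOR the ASCII codes of the payload characters:
  'G' = 0x47 → acc = 0x47
  'P' = 0x50 → acc = 0x17
  'V' = 0x56 → acc = 0x41
  'T' = 0x54 → acc = 0x15
  'G' = 0x47 → acc = 0x52
  ',' = 0x2C → acc = 0x7E
  '7' = 0x37 → acc = 0x49
  '.' = 0x2E → acc = 0x67
  '3' = 0x33 → acc = 0x54
  '4' = 0x34 → acc = 0x60
  '7' = 0x37 → acc = 0x57
  ',' = 0x2C → acc = 0x7B
  '6' = 0x36 → acc = 0x4D
  '6' = 0x36 → acc = 0x7B
  '6' = 0x36 → acc = 0x4D
  '5' = 0x35 → acc = 0x78
  ',' = 0x2C → acc = 0x54
  '4' = 0x34 → acc = 0x60
  '9' = 0x39 → acc = 0x59
  '5' = 0x35 → acc = 0x6C
  '6' = 0x36 → acc = 0x5A
Checksum = 0x5A.

5A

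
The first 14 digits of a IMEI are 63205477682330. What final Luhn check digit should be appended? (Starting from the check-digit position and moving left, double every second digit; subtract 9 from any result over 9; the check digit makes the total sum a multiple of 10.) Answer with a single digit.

7

Partial digits right→left: 0 3 3 2 8 6 7 7 4 5 0 2 3 6
Double every second digit counting from the check-digit position (so the 1st, 3rd, 5th, ... of the partial from the right).
  doubled (with −9 where >9): 0 6 7 5 8 0 6 → sum 32
  kept as-is: 3 2 6 7 5 2 6 → sum 31
Total = 32 + 31 = 63.
Check digit = (10 − (63 mod 10)) mod 10 = 7.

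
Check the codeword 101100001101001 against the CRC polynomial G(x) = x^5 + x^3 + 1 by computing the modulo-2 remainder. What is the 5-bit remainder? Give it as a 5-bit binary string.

Modulo-2 division of 101100001101001 by 101001:
  pos 0: 101100 XOR 101001 = 000101
  pos 3: 101001 XOR 101001 = 000000
  pos 9: 101001 XOR 101001 = 000000
Remainder = 00000 (zero — the frame passes the CRC check).

00000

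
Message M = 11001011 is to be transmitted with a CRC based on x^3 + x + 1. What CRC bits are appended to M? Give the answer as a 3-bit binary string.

111

Append 3 zeros: 11001011000. Divide by 1011 (XOR where the leading bit is 1):
  pos 0: 1100 XOR 1011 = 0111
  pos 1: 1111 XOR 1011 = 0100
  pos 2: 1000 XOR 1011 = 0011
  pos 4: 1111 XOR 1011 = 0100
  pos 5: 1000 XOR 1011 = 0011
  pos 7: 1100 XOR 1011 = 0111
Remainder (last 3 bits) = 111. This is the CRC / FCS.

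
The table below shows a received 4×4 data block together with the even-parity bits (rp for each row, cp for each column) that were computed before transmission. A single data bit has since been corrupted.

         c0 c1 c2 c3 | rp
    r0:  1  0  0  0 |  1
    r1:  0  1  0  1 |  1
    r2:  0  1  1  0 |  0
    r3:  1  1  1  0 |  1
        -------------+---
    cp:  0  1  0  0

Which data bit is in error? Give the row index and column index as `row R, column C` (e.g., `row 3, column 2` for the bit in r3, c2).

row 1, column 3

Recompute each row's even parity and compare to rp:
  r0: data parity 1, sent rp 1 → ok
  r1: data parity 0, sent rp 1 → mismatch
  r2: data parity 0, sent rp 0 → ok
  r3: data parity 1, sent rp 1 → ok
Recompute each column's even parity and compare to cp:
  c0: data parity 0, sent cp 0 → ok
  c1: data parity 1, sent cp 1 → ok
  c2: data parity 0, sent cp 0 → ok
  c3: data parity 1, sent cp 0 → mismatch
Exactly one row (r1) and one column (c3) fail → the flipped bit is at their intersection.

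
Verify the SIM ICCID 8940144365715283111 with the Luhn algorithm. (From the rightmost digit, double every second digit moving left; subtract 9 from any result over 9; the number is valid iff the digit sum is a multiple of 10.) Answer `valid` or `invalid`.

From the right, keep odd positions and double even positions (subtract 9 from any doubled value over 9):
  doubled (positions 2,4,...): 2 6 4 2 1 6 8 0 9 → sum 38
  kept (positions 1,3,...): 1 1 8 5 7 6 4 1 4 8 → sum 45
Total = 83.
83 mod 10 = 3, so the number is invalid.

invalid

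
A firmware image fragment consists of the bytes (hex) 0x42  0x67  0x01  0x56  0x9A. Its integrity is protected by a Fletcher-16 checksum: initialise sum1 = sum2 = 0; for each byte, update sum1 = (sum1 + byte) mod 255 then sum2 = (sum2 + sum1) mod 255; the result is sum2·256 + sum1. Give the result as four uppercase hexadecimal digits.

Running sums (mod 255):
  after byte 0 (0x42): sum1=66, sum2=66
  after byte 1 (0x67): sum1=169, sum2=235
  after byte 2 (0x01): sum1=170, sum2=150
  after byte 3 (0x56): sum1=1, sum2=151
  after byte 4 (0x9A): sum1=155, sum2=51
Checksum = sum2·256 + sum1 = 51·256 + 155 = 13211 = 0x339B.

339B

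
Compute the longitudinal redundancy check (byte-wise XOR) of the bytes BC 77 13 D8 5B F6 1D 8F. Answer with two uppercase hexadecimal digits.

3F

XOR the bytes together:
  start with 0xBC
  0xBC ⊕ 0x77 = 0xCB
  0xCB ⊕ 0x13 = 0xD8
  0xD8 ⊕ 0xD8 = 0x00
  0x00 ⊕ 0x5B = 0x5B
  0x5B ⊕ 0xF6 = 0xAD
  0xAD ⊕ 0x1D = 0xB0
  0xB0 ⊕ 0x8F = 0x3F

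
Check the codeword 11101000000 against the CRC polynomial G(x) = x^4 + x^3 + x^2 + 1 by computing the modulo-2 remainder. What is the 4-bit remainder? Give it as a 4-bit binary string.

0000

Modulo-2 division of 11101000000 by 11101:
  pos 0: 11101 XOR 11101 = 00000
Remainder = 0000 (zero — the frame passes the CRC check).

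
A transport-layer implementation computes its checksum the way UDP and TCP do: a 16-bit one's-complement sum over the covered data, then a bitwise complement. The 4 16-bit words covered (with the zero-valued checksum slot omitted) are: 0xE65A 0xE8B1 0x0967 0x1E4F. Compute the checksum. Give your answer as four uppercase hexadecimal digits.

One's-complement addition (fold any carry out of bit 15 back into bit 0):
  0xE65A + 0xE8B1 = 0x1CF0B → wrap carry → 0xCF0C
  0xCF0C + 0x0967 = 0x0D873
  0xD873 + 0x1E4F = 0x0F6C2
One's-complement sum = 0xF6C2.
Checksum = ~0xF6C2 & 0xFFFF = 0x093D.

093D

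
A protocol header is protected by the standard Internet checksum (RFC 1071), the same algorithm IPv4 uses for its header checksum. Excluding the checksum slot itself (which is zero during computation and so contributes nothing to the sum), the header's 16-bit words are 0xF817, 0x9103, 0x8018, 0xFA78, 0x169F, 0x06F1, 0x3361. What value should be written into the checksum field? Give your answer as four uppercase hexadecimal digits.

AB61

One's-complement addition (fold any carry out of bit 15 back into bit 0):
  0xF817 + 0x9103 = 0x1891A → wrap carry → 0x891B
  0x891B + 0x8018 = 0x10933 → wrap carry → 0x0934
  0x0934 + 0xFA78 = 0x103AC → wrap carry → 0x03AD
  0x03AD + 0x169F = 0x01A4C
  0x1A4C + 0x06F1 = 0x0213D
  0x213D + 0x3361 = 0x0549E
One's-complement sum = 0x549E.
Checksum = ~0x549E & 0xFFFF = 0xAB61.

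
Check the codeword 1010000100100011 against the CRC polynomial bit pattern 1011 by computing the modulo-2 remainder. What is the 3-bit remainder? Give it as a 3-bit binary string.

Modulo-2 division of 1010000100100011 by 1011:
  pos 0: 1010 XOR 1011 = 0001
  pos 3: 1000 XOR 1011 = 0011
  pos 5: 1110 XOR 1011 = 0101
  pos 6: 1010 XOR 1011 = 0001
  pos 9: 1100 XOR 1011 = 0111
  pos 10: 1110 XOR 1011 = 0101
  pos 11: 1011 XOR 1011 = 0000
Remainder = 001 (nonzero — an error is detected).

001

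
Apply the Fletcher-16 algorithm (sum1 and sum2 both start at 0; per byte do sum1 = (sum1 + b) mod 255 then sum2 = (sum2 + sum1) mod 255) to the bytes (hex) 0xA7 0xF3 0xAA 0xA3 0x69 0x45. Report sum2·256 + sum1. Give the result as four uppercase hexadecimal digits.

5F98

Running sums (mod 255):
  after byte 0 (0xA7): sum1=167, sum2=167
  after byte 1 (0xF3): sum1=155, sum2=67
  after byte 2 (0xAA): sum1=70, sum2=137
  after byte 3 (0xA3): sum1=233, sum2=115
  after byte 4 (0x69): sum1=83, sum2=198
  after byte 5 (0x45): sum1=152, sum2=95
Checksum = sum2·256 + sum1 = 95·256 + 152 = 24472 = 0x5F98.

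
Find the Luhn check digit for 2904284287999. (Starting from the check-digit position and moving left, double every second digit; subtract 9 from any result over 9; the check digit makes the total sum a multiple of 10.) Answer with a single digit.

0

Partial digits right→left: 9 9 9 7 8 2 4 8 2 4 0 9 2
Double every second digit counting from the check-digit position (so the 1st, 3rd, 5th, ... of the partial from the right).
  doubled (with −9 where >9): 9 9 7 8 4 0 4 → sum 41
  kept as-is: 9 7 2 8 4 9 → sum 39
Total = 41 + 39 = 80.
Check digit = (10 − (80 mod 10)) mod 10 = 0.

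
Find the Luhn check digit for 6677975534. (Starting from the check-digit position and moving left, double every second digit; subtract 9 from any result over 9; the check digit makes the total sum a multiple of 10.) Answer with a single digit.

Partial digits right→left: 4 3 5 5 7 9 7 7 6 6
Double every second digit counting from the check-digit position (so the 1st, 3rd, 5th, ... of the partial from the right).
  doubled (with −9 where >9): 8 1 5 5 3 → sum 22
  kept as-is: 3 5 9 7 6 → sum 30
Total = 22 + 30 = 52.
Check digit = (10 − (52 mod 10)) mod 10 = 8.

8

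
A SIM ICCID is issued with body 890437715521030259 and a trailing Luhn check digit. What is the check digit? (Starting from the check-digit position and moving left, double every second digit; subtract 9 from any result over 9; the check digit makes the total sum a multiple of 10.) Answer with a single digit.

4

Partial digits right→left: 9 5 2 0 3 0 1 2 5 5 1 7 7 3 4 0 9 8
Double every second digit counting from the check-digit position (so the 1st, 3rd, 5th, ... of the partial from the right).
  doubled (with −9 where >9): 9 4 6 2 1 2 5 8 9 → sum 46
  kept as-is: 5 0 0 2 5 7 3 0 8 → sum 30
Total = 46 + 30 = 76.
Check digit = (10 − (76 mod 10)) mod 10 = 4.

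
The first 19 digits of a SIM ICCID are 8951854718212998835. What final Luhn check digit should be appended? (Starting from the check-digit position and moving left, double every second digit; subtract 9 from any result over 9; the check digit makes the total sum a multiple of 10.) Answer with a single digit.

Partial digits right→left: 5 3 8 8 9 9 2 1 2 8 1 7 4 5 8 1 5 9 8
Double every second digit counting from the check-digit position (so the 1st, 3rd, 5th, ... of the partial from the right).
  doubled (with −9 where >9): 1 7 9 4 4 2 8 7 1 7 → sum 50
  kept as-is: 3 8 9 1 8 7 5 1 9 → sum 51
Total = 50 + 51 = 101.
Check digit = (10 − (101 mod 10)) mod 10 = 9.

9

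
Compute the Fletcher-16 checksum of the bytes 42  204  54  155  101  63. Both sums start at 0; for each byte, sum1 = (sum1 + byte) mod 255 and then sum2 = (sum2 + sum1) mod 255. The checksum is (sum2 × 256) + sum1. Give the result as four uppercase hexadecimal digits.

B26D

Running sums (mod 255):
  after byte 0 (42): sum1=42, sum2=42
  after byte 1 (204): sum1=246, sum2=33
  after byte 2 (54): sum1=45, sum2=78
  after byte 3 (155): sum1=200, sum2=23
  after byte 4 (101): sum1=46, sum2=69
  after byte 5 (63): sum1=109, sum2=178
Checksum = sum2·256 + sum1 = 178·256 + 109 = 45677 = 0xB26D.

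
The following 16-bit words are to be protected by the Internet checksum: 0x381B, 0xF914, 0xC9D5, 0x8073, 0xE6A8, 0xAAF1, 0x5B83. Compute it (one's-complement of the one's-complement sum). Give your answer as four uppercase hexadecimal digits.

9768

One's-complement addition (fold any carry out of bit 15 back into bit 0):
  0x381B + 0xF914 = 0x1312F → wrap carry → 0x3130
  0x3130 + 0xC9D5 = 0x0FB05
  0xFB05 + 0x8073 = 0x17B78 → wrap carry → 0x7B79
  0x7B79 + 0xE6A8 = 0x16221 → wrap carry → 0x6222
  0x6222 + 0xAAF1 = 0x10D13 → wrap carry → 0x0D14
  0x0D14 + 0x5B83 = 0x06897
One's-complement sum = 0x6897.
Checksum = ~0x6897 & 0xFFFF = 0x9768.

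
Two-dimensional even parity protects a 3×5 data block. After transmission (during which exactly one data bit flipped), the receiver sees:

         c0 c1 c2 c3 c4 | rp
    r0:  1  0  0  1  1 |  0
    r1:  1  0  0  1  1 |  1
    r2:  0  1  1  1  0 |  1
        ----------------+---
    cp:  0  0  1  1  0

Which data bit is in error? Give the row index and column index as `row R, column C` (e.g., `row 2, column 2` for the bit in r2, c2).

row 0, column 1

Recompute each row's even parity and compare to rp:
  r0: data parity 1, sent rp 0 → mismatch
  r1: data parity 1, sent rp 1 → ok
  r2: data parity 1, sent rp 1 → ok
Recompute each column's even parity and compare to cp:
  c0: data parity 0, sent cp 0 → ok
  c1: data parity 1, sent cp 0 → mismatch
  c2: data parity 1, sent cp 1 → ok
  c3: data parity 1, sent cp 1 → ok
  c4: data parity 0, sent cp 0 → ok
Exactly one row (r0) and one column (c1) fail → the flipped bit is at their intersection.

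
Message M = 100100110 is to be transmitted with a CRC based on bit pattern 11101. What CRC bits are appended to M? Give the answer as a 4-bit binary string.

1010

Append 4 zeros: 1001001100000. Divide by 11101 (XOR where the leading bit is 1):
  pos 0: 10010 XOR 11101 = 01111
  pos 1: 11110 XOR 11101 = 00011
  pos 4: 11110 XOR 11101 = 00011
  pos 7: 11000 XOR 11101 = 00101
Remainder (last 4 bits) = 1010. This is the CRC / FCS.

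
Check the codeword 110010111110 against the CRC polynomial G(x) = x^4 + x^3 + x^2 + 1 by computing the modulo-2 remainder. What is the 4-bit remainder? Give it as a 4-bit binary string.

Modulo-2 division of 110010111110 by 11101:
  pos 0: 11001 XOR 11101 = 00100
  pos 2: 10001 XOR 11101 = 01100
  pos 3: 11001 XOR 11101 = 00100
  pos 5: 10011 XOR 11101 = 01110
  pos 6: 11101 XOR 11101 = 00000
Remainder = 0000 (zero — the frame passes the CRC check).

0000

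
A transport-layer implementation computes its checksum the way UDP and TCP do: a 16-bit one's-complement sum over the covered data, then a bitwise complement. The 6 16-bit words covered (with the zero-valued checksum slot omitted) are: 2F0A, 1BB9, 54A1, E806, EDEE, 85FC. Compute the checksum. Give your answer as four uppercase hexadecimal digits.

One's-complement addition (fold any carry out of bit 15 back into bit 0):
  0x2F0A + 0x1BB9 = 0x04AC3
  0x4AC3 + 0x54A1 = 0x09F64
  0x9F64 + 0xE806 = 0x1876A → wrap carry → 0x876B
  0x876B + 0xEDEE = 0x17559 → wrap carry → 0x755A
  0x755A + 0x85FC = 0x0FB56
One's-complement sum = 0xFB56.
Checksum = ~0xFB56 & 0xFFFF = 0x04A9.

04A9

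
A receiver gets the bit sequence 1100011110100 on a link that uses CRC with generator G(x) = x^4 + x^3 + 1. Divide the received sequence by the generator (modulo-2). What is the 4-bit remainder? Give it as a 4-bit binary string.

Modulo-2 division of 1100011110100 by 11001:
  pos 0: 11000 XOR 11001 = 00001
  pos 4: 11111 XOR 11001 = 00110
  pos 6: 11001 XOR 11001 = 00000
Remainder = 0000 (zero — the frame passes the CRC check).

0000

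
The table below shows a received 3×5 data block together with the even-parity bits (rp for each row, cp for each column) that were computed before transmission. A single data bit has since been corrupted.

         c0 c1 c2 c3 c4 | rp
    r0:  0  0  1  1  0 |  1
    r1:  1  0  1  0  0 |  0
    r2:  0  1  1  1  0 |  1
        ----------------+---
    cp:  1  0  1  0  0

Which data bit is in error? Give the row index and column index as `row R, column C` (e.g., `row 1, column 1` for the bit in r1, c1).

row 0, column 1

Recompute each row's even parity and compare to rp:
  r0: data parity 0, sent rp 1 → mismatch
  r1: data parity 0, sent rp 0 → ok
  r2: data parity 1, sent rp 1 → ok
Recompute each column's even parity and compare to cp:
  c0: data parity 1, sent cp 1 → ok
  c1: data parity 1, sent cp 0 → mismatch
  c2: data parity 1, sent cp 1 → ok
  c3: data parity 0, sent cp 0 → ok
  c4: data parity 0, sent cp 0 → ok
Exactly one row (r0) and one column (c1) fail → the flipped bit is at their intersection.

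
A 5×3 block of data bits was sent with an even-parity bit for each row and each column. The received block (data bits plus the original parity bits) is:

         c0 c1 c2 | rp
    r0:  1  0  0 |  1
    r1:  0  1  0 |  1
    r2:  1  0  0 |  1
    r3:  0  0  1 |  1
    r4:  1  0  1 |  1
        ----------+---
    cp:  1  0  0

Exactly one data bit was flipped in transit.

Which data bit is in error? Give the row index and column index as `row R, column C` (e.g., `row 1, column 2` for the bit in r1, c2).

row 4, column 1

Recompute each row's even parity and compare to rp:
  r0: data parity 1, sent rp 1 → ok
  r1: data parity 1, sent rp 1 → ok
  r2: data parity 1, sent rp 1 → ok
  r3: data parity 1, sent rp 1 → ok
  r4: data parity 0, sent rp 1 → mismatch
Recompute each column's even parity and compare to cp:
  c0: data parity 1, sent cp 1 → ok
  c1: data parity 1, sent cp 0 → mismatch
  c2: data parity 0, sent cp 0 → ok
Exactly one row (r4) and one column (c1) fail → the flipped bit is at their intersection.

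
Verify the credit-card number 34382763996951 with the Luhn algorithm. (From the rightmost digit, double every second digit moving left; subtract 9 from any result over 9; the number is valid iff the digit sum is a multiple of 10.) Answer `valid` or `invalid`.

invalid

From the right, keep odd positions and double even positions (subtract 9 from any doubled value over 9):
  doubled (positions 2,4,...): 1 3 9 3 4 6 6 → sum 32
  kept (positions 1,3,...): 1 9 9 3 7 8 4 → sum 41
Total = 73.
73 mod 10 = 3, so the number is invalid.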